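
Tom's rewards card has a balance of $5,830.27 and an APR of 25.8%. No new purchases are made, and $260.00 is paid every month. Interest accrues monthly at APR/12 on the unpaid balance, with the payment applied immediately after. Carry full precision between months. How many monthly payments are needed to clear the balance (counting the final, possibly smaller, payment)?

Monthly rate r = 25.8%/12 = 2.15% = 0.0215.
Recurrence: B ← B·(1+r) − $260.00.
Month 1: interest $125.35; balance after payment $5,695.62.
Month 2: interest $122.46; balance after payment $5,558.08.
Closed form: n = −ln(1 − rB₀/P)/ln(1+r) = −ln(0.51788)/ln(1.0215) ≈ 30.933, so the balance reaches zero during payment 31.

31 payments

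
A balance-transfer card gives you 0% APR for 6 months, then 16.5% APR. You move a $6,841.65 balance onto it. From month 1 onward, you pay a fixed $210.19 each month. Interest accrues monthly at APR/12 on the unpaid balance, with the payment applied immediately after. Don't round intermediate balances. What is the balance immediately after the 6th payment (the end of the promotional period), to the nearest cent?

$5,580.51

Promo months 1–6 at r₀ = 0%/12 = 0; months 7+ at r₁ = 16.5%/12 = 0.01375.
After month 6 (no interest yet): B = $6,841.65 − 6·$210.19 = $5,580.51.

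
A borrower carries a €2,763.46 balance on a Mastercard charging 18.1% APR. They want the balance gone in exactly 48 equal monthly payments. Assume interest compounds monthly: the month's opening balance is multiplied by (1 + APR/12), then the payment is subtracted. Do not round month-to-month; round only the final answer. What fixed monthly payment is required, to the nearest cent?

€81.32

Monthly rate r = 18.1%/12 = 1.50833% = 0.0150833.
Level-payment amortization: P = B₀·r / (1 − (1+r)^(−n)) = 2763.46·0.0150833 / (1 − 1.01508^(−48)).
Denominator 1 − (1+r)^(−48) = 0.51256295.
P = 41.6822 / 0.51256295 ≈ 81.32.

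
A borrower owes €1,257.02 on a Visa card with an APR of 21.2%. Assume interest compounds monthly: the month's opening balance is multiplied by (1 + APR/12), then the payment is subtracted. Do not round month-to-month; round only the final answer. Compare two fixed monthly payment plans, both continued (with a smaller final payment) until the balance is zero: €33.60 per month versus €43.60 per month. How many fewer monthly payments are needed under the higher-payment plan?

Monthly rate r = 21.2%/12 = 1.76667% = 0.0176667.
At €33.60/mo: n = ⌈−ln(1 − rB₀/P)/ln(1+r)⌉ = 62 payments (last €25.57); total interest = total paid − €1,257.02 = €818.15.
At €43.60/mo: 41 payments (last €28.75); total interest €515.73.
Payments saved = 62 − 41 = 21.

21 fewer payments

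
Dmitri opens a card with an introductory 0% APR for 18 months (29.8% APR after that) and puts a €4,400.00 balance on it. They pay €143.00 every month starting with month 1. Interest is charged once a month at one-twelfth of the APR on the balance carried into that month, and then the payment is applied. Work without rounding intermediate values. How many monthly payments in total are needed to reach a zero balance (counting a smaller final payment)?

34 months

Promo months 1–18 at r₀ = 0%/12 = 0; months 19+ at r₁ = 29.8%/12 = 0.0248333.
After month 18 (no interest yet): B = €4,400.00 − 18·€143.00 = €1,826.00.
Then at r₁ with €143.00/mo: n₂ = −ln(1 − r₁·B/P)/ln(1+r₁) ≈ 15.55 → 16 more payments.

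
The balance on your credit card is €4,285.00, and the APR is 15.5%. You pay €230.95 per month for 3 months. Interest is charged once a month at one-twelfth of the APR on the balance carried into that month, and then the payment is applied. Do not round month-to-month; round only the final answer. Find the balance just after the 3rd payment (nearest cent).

Monthly rate r = 15.5%/12 = 1.29167% = 0.0129167.
Each month: B ← B·(1+r) − €230.95.
Month 1: interest €55.35; balance after payment €4,109.40.
Month 2: interest €53.08; balance after payment €3,931.53.
Month 3: interest €50.78; balance after payment €3,751.36.

€3,751.36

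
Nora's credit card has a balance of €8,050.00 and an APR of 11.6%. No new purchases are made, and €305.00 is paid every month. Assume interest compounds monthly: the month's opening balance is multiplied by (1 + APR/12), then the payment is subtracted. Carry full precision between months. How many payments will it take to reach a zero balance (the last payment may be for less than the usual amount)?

Monthly rate r = 11.6%/12 = 0.966667% = 0.00966667.
Recurrence: B ← B·(1+r) − €305.00.
Month 1: interest €77.82; balance after payment €7,822.82.
Month 2: interest €75.62; balance after payment €7,593.44.
Closed form: n = −ln(1 − rB₀/P)/ln(1+r) = −ln(0.74486)/ln(1.00967) ≈ 30.618, so the balance reaches zero during payment 31.

31 months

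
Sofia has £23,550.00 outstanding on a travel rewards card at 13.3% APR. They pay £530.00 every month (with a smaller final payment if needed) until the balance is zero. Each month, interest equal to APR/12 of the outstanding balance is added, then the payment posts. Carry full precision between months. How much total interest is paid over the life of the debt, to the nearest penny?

Monthly rate r = 13.3%/12 = 1.10833% = 0.0110833.
Payoff takes n = ⌈−ln(1 − rB₀/P)/ln(1+r)⌉ = ⌈61.531⌉ = 62 payments; the last is £281.92.
Total paid = 61·£530.00 + £281.92 = £32,611.92.
Total interest = total paid − principal = £32,611.92 − £23,550.00 = £9,061.92.

£9,061.92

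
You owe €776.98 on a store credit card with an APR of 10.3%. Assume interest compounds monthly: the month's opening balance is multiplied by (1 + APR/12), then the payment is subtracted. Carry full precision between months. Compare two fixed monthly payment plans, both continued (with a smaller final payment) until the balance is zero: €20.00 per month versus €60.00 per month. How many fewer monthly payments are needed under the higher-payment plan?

34 fewer payments

Monthly rate r = 10.3%/12 = 0.858333% = 0.00858333.
At €20.00/mo: n = ⌈−ln(1 − rB₀/P)/ln(1+r)⌉ = 48 payments (last €9.27); total interest = total paid − €776.98 = €172.29.
At €60.00/mo: 14 payments (last €47.23); total interest €50.25.
Payments saved = 48 − 14 = 34.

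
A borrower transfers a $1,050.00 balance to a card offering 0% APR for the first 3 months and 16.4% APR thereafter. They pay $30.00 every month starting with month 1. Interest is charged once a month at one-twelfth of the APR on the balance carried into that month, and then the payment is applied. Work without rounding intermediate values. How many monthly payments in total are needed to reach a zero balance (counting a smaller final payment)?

46 payments

Promo months 1–3 at r₀ = 0%/12 = 0; months 4+ at r₁ = 16.4%/12 = 0.0136667.
After month 3 (no interest yet): B = $1,050.00 − 3·$30.00 = $960.00.
Then at r₁ with $30.00/mo: n₂ = −ln(1 − r₁·B/P)/ln(1+r₁) ≈ 42.37 → 43 more payments.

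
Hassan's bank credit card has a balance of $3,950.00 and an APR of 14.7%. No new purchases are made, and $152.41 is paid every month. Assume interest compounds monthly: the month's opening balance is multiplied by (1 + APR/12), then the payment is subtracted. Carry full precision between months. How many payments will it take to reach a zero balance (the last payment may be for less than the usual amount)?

Monthly rate r = 14.7%/12 = 1.225% = 0.01225.
Recurrence: B ← B·(1+r) − $152.41.
Month 1: interest $48.39; balance after payment $3,845.98.
Month 2: interest $47.11; balance after payment $3,740.68.
Closed form: n = −ln(1 − rB₀/P)/ln(1+r) = −ln(0.68252)/ln(1.01225) ≈ 31.372, so the balance reaches zero during payment 32.

32 payments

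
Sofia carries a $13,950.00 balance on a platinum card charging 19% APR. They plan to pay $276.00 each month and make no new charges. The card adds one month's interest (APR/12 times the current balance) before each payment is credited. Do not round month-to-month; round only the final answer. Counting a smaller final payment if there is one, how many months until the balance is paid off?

Monthly rate r = 19%/12 = 1.58333% = 0.0158333.
Recurrence: B ← B·(1+r) − $276.00.
Month 1: interest $220.88; balance after payment $13,894.88.
Month 2: interest $220.00; balance after payment $13,838.88.
Closed form: n = −ln(1 − rB₀/P)/ln(1+r) = −ln(0.19973)/ln(1.01583) ≈ 102.538, so the balance reaches zero during payment 103.

103 payments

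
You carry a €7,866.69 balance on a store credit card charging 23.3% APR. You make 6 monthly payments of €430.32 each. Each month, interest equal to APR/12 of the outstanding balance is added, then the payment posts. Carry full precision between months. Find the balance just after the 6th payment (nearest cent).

€6,118.27

Monthly rate r = 23.3%/12 = 1.94167% = 0.0194167.
Each month: B ← B·(1+r) − €430.32.
Month 1: interest €152.74; balance after payment €7,589.11.
Month 2: interest €147.36; balance after payment €7,306.15.
Month 3: interest €141.86; balance after payment €7,017.69.
Month 4: interest €136.26; balance after payment €6,723.63.
Month 5: interest €130.55; balance after payment €6,423.86.
Month 6: interest €124.73; balance after payment €6,118.27.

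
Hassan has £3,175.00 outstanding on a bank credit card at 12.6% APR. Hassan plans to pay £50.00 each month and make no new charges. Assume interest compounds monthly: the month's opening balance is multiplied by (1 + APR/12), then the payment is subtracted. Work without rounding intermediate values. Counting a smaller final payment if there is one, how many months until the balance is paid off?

106 payments

Monthly rate r = 12.6%/12 = 1.05% = 0.0105.
Recurrence: B ← B·(1+r) − £50.00.
Month 1: interest £33.34; balance after payment £3,158.34.
Month 2: interest £33.16; balance after payment £3,141.50.
Closed form: n = −ln(1 − rB₀/P)/ln(1+r) = −ln(0.33325)/ln(1.0105) ≈ 105.202, so the balance reaches zero during payment 106.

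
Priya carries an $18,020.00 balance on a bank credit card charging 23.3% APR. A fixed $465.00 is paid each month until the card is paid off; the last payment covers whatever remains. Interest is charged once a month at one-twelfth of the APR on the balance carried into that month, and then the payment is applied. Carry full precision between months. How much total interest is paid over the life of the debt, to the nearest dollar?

$15,740

Monthly rate r = 23.3%/12 = 1.94167% = 0.0194167.
Payoff takes n = ⌈−ln(1 − rB₀/P)/ln(1+r)⌉ = ⌈72.600⌉ = 73 payments; the last is $279.96.
Total paid = 72·$465.00 + $279.96 = $33,759.96.
Total interest = total paid − principal = $33,759.96 − $18,020.00 = $15,739.96.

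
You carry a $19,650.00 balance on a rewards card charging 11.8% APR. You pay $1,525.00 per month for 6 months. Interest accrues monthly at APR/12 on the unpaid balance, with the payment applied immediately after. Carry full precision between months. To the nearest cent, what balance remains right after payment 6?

$11,460.32

Monthly rate r = 11.8%/12 = 0.983333% = 0.00983333.
Each month: B ← B·(1+r) − $1,525.00.
Month 1: interest $193.23; balance after payment $18,318.22.
Month 2: interest $180.13; balance after payment $16,973.35.
Month 3: interest $166.90; balance after payment $15,615.26.
Month 4: interest $153.55; balance after payment $14,243.81.
Month 5: interest $140.06; balance after payment $12,858.87.
Month 6: interest $126.45; balance after payment $11,460.32.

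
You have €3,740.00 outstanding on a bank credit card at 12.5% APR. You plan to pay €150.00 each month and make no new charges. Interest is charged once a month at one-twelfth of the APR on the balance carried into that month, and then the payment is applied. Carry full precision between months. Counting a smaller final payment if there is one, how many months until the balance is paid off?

Monthly rate r = 12.5%/12 = 1.04167% = 0.0104167.
Recurrence: B ← B·(1+r) − €150.00.
Month 1: interest €38.96; balance after payment €3,628.96.
Month 2: interest €37.80; balance after payment €3,516.76.
Closed form: n = −ln(1 − rB₀/P)/ln(1+r) = −ln(0.74028)/ln(1.01042) ≈ 29.020, so the balance reaches zero during payment 30.

30 months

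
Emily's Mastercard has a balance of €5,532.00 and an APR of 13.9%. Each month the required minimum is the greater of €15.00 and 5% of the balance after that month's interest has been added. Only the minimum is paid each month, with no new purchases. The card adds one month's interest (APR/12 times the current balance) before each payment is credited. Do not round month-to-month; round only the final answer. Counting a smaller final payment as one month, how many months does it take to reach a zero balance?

97 months

Monthly rate r = 13.9%/12 = 1.15833% = 0.0115833.
While 5% of the post-interest balance exceeds €15.00, each month B ← (B·(1+r))·(1 − 0.05), i.e. B shrinks by the factor (1+r)·0.95 = 0.961.
This holds for months 1–74. Entering month 75 the balance is €291.44; 5% of the post-interest balance is now below €15.00, so the flat €15.00 minimum applies from here.
From month 75 a fixed €15.00 at rate r clears €291.44 in 23 more payments. Total: 74 + 23 = 97 months.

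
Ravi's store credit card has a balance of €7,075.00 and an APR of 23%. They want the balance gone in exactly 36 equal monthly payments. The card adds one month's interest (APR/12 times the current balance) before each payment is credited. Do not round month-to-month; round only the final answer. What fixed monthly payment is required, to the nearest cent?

Monthly rate r = 23%/12 = 1.91667% = 0.0191667.
Level-payment amortization: P = B₀·r / (1 − (1+r)^(−n)) = 7075.00·0.0191667 / (1 − 1.01917^(−36)).
Denominator 1 − (1+r)^(−36) = 0.495138324.
P = 135.604 / 0.495138324 ≈ 273.87.

€273.87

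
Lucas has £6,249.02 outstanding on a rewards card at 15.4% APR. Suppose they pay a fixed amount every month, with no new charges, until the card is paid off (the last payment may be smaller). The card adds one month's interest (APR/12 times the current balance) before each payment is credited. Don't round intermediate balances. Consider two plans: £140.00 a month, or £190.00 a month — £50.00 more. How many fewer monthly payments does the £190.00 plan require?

23 fewer payments

Monthly rate r = 15.4%/12 = 1.28333% = 0.0128333.
At £140.00/mo: n = ⌈−ln(1 − rB₀/P)/ln(1+r)⌉ = 67 payments (last £98.50); total interest = total paid − £6,249.02 = £3,089.48.
At £190.00/mo: 44 payments (last £0.04); total interest £1,921.02.
Payments saved = 67 − 44 = 23.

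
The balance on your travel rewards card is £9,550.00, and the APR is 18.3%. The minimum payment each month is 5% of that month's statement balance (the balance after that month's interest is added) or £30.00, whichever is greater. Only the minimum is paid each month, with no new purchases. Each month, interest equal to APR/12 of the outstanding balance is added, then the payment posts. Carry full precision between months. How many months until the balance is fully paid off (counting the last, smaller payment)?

101 months

Monthly rate r = 18.3%/12 = 1.525% = 0.01525.
While 5% of the post-interest balance exceeds £30.00, each month B ← (B·(1+r))·(1 − 0.05), i.e. B shrinks by the factor (1+r)·0.95 = 0.96449.
This holds for months 1–77. Entering month 78 the balance is £589.99; 5% of the post-interest balance is now below £30.00, so the flat £30.00 minimum applies from here.
From month 78 a fixed £30.00 at rate r clears £589.99 in 24 more payments. Total: 77 + 24 = 101 months.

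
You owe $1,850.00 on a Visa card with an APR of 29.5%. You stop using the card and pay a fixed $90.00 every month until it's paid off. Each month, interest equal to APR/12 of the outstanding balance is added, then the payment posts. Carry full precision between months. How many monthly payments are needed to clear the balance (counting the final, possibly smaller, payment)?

Monthly rate r = 29.5%/12 = 2.45833% = 0.0245833.
Recurrence: B ← B·(1+r) − $90.00.
Month 1: interest $45.48; balance after payment $1,805.48.
Month 2: interest $44.38; balance after payment $1,759.86.
Closed form: n = −ln(1 − rB₀/P)/ln(1+r) = −ln(0.49468)/ln(1.02458) ≈ 28.982, so the balance reaches zero during payment 29.

29 months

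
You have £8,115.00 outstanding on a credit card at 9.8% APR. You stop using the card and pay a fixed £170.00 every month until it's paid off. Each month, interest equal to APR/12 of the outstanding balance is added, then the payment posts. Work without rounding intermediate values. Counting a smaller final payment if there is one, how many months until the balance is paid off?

Monthly rate r = 9.8%/12 = 0.816667% = 0.00816667.
Recurrence: B ← B·(1+r) − £170.00.
Month 1: interest £66.27; balance after payment £8,011.27.
Month 2: interest £65.43; balance after payment £7,906.70.
Closed form: n = −ln(1 − rB₀/P)/ln(1+r) = −ln(0.61016)/ln(1.00817) ≈ 60.740, so the balance reaches zero during payment 61.

61 payments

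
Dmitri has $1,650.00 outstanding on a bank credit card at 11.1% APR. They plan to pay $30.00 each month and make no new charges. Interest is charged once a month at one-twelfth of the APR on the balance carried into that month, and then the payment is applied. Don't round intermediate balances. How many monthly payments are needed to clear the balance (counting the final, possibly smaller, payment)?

Monthly rate r = 11.1%/12 = 0.925% = 0.00925.
Recurrence: B ← B·(1+r) − $30.00.
Month 1: interest $15.26; balance after payment $1,635.26.
Month 2: interest $15.13; balance after payment $1,620.39.
Closed form: n = −ln(1 − rB₀/P)/ln(1+r) = −ln(0.49125)/ln(1.00925) ≈ 77.198, so the balance reaches zero during payment 78.

78 months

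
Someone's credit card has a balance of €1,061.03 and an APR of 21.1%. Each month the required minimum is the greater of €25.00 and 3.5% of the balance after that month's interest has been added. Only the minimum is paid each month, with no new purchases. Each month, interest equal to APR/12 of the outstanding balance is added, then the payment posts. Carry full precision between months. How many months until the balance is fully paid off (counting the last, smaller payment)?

62 months

Monthly rate r = 21.1%/12 = 1.75833% = 0.0175833.
While 3.5% of the post-interest balance exceeds €25.00, each month B ← (B·(1+r))·(1 − 0.035), i.e. B shrinks by the factor (1+r)·0.965 = 0.98197.
This holds for months 1–23. Entering month 24 the balance is €698.18; 3.5% of the post-interest balance is now below €25.00, so the flat €25.00 minimum applies from here.
From month 24 a fixed €25.00 at rate r clears €698.18 in 39 more payments. Total: 23 + 39 = 62 months.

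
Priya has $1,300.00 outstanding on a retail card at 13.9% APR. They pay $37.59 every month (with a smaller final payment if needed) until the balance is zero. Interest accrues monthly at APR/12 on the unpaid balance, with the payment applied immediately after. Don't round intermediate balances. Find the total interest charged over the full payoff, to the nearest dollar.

Monthly rate r = 13.9%/12 = 1.15833% = 0.0115833.
Payoff takes n = ⌈−ln(1 − rB₀/P)/ln(1+r)⌉ = ⌈44.441⌉ = 45 payments; the last is $16.63.
Total paid = 44·$37.59 + $16.63 = $1,670.59.
Total interest = total paid − principal = $1,670.59 − $1,300.00 = $370.59.

$371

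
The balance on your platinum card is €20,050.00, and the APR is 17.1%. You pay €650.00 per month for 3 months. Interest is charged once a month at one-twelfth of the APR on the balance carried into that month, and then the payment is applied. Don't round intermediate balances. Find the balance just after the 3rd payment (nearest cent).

€18,941.49

Monthly rate r = 17.1%/12 = 1.425% = 0.01425.
Each month: B ← B·(1+r) − €650.00.
Month 1: interest €285.71; balance after payment €19,685.71.
Month 2: interest €280.52; balance after payment €19,316.23.
Month 3: interest €275.26; balance after payment €18,941.49.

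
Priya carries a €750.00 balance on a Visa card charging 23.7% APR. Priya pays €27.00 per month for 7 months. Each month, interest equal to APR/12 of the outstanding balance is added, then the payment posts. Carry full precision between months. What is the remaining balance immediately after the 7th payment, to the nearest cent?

Monthly rate r = 23.7%/12 = 1.975% = 0.01975.
Each month: B ← B·(1+r) − €27.00.
Month 1: interest €14.81; balance after payment €737.81.
Month 2: interest €14.57; balance after payment €725.38.
Month 3: interest €14.33; balance after payment €712.71.
Month 4: interest €14.08; balance after payment €699.79.
Month 5: interest €13.82; balance after payment €686.61.
Month 6: interest €13.56; balance after payment €673.17.
Month 7: interest €13.30; balance after payment €659.46.

€659.46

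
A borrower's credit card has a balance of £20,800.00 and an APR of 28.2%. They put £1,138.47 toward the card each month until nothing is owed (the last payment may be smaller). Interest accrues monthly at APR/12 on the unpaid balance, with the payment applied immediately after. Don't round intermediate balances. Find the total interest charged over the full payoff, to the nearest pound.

£6,697

Monthly rate r = 28.2%/12 = 2.35% = 0.0235.
Payoff takes n = ⌈−ln(1 − rB₀/P)/ln(1+r)⌉ = ⌈24.151⌉ = 25 payments; the last is £173.29.
Total paid = 24·£1,138.47 + £173.29 = £27,496.57.
Total interest = total paid − principal = £27,496.57 − £20,800.00 = £6,696.57.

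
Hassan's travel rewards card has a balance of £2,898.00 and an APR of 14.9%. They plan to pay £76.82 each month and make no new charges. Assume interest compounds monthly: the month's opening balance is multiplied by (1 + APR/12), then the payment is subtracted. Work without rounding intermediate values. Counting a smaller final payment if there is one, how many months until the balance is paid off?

52 months

Monthly rate r = 14.9%/12 = 1.24167% = 0.0124167.
Recurrence: B ← B·(1+r) − £76.82.
Month 1: interest £35.98; balance after payment £2,857.16.
Month 2: interest £35.48; balance after payment £2,815.82.
Closed form: n = −ln(1 − rB₀/P)/ln(1+r) = −ln(0.53159)/ln(1.01242) ≈ 51.206, so the balance reaches zero during payment 52.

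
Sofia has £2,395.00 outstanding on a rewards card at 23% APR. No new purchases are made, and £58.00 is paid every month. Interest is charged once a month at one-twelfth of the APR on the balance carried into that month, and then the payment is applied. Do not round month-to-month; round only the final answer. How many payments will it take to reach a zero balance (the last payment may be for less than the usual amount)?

Monthly rate r = 23%/12 = 1.91667% = 0.0191667.
Recurrence: B ← B·(1+r) − £58.00.
Month 1: interest £45.90; balance after payment £2,382.90.
Month 2: interest £45.67; balance after payment £2,370.58.
Closed form: n = −ln(1 − rB₀/P)/ln(1+r) = −ln(0.20855)/ln(1.01917) ≈ 82.568, so the balance reaches zero during payment 83.

83 payments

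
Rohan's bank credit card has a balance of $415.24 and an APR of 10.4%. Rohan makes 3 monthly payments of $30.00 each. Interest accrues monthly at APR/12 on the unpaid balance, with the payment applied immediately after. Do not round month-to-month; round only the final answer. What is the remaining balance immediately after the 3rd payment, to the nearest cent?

$335.35

Monthly rate r = 10.4%/12 = 0.866667% = 0.00866667.
Each month: B ← B·(1+r) − $30.00.
Month 1: interest $3.60; balance after payment $388.84.
Month 2: interest $3.37; balance after payment $362.21.
Month 3: interest $3.14; balance after payment $335.35.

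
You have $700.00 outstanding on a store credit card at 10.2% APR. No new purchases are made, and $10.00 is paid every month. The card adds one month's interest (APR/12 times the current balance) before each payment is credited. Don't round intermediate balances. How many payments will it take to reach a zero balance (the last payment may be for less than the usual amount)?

107 months

Monthly rate r = 10.2%/12 = 0.85% = 0.0085.
Recurrence: B ← B·(1+r) − $10.00.
Month 1: interest $5.95; balance after payment $695.95.
Month 2: interest $5.92; balance after payment $691.87.
Closed form: n = −ln(1 − rB₀/P)/ln(1+r) = −ln(0.405)/ln(1.0085) ≈ 106.789, so the balance reaches zero during payment 107.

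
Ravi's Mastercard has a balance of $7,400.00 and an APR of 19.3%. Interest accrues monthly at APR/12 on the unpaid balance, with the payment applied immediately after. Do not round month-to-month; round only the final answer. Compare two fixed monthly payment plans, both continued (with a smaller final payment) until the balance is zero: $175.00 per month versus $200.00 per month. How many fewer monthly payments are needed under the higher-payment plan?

Monthly rate r = 19.3%/12 = 1.60833% = 0.0160833.
At $175.00/mo: n = ⌈−ln(1 − rB₀/P)/ln(1+r)⌉ = 72 payments (last $76.03); total interest = total paid − $7,400.00 = $5,101.03.
At $200.00/mo: 57 payments (last $132.89); total interest $3,932.89.
Payments saved = 72 − 57 = 15.

15 fewer payments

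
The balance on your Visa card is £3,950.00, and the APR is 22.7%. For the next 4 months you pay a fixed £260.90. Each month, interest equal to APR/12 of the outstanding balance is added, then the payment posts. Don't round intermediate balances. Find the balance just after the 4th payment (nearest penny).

£3,183.88

Monthly rate r = 22.7%/12 = 1.89167% = 0.0189167.
Each month: B ← B·(1+r) − £260.90.
Month 1: interest £74.72; balance after payment £3,763.82.
Month 2: interest £71.20; balance after payment £3,574.12.
Month 3: interest £67.61; balance after payment £3,380.83.
Month 4: interest £63.95; balance after payment £3,183.88.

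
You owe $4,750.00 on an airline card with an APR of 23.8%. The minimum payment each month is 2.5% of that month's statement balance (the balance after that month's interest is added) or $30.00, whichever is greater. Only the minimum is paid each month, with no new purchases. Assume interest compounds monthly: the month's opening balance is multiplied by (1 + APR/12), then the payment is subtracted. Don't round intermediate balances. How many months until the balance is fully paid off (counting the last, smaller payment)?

Monthly rate r = 23.8%/12 = 1.98333% = 0.0198333.
While 2.5% of the post-interest balance exceeds $30.00, each month B ← (B·(1+r))·(1 − 0.025), i.e. B shrinks by the factor (1+r)·0.975 = 0.99434.
This holds for months 1–246. Entering month 247 the balance is $1,174.93; 2.5% of the post-interest balance is now below $30.00, so the flat $30.00 minimum applies from here.
From month 247 a fixed $30.00 at rate r clears $1,174.93 in 77 more payments. Total: 246 + 77 = 323 months.

323 months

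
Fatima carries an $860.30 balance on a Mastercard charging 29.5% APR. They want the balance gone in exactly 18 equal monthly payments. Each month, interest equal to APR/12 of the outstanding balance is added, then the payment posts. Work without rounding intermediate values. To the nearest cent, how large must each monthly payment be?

$59.72

Monthly rate r = 29.5%/12 = 2.45833% = 0.0245833.
Level-payment amortization: P = B₀·r / (1 − (1+r)^(−n)) = 860.30·0.0245833 / (1 − 1.02458^(−18)).
Denominator 1 − (1+r)^(−18) = 0.354124466.
P = 21.149 / 0.354124466 ≈ 59.72.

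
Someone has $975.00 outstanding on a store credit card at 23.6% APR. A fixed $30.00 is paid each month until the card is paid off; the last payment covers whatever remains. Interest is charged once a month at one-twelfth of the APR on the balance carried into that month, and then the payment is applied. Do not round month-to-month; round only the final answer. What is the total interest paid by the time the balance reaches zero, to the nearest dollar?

Monthly rate r = 23.6%/12 = 1.96667% = 0.0196667.
Payoff takes n = ⌈−ln(1 − rB₀/P)/ln(1+r)⌉ = ⌈52.339⌉ = 53 payments; the last is $10.23.
Total paid = 52·$30.00 + $10.23 = $1,570.23.
Total interest = total paid − principal = $1,570.23 − $975.00 = $595.23.

$595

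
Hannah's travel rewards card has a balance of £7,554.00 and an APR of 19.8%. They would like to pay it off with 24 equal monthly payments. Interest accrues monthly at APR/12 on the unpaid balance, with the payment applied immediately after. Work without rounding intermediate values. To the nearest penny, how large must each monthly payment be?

£383.73

Monthly rate r = 19.8%/12 = 1.65% = 0.0165.
Level-payment amortization: P = B₀·r / (1 − (1+r)^(−n)) = 7554.00·0.0165 / (1 − 1.0165^(−24)).
Denominator 1 − (1+r)^(−24) = 0.324814964.
P = 124.641 / 0.324814964 ≈ 383.73.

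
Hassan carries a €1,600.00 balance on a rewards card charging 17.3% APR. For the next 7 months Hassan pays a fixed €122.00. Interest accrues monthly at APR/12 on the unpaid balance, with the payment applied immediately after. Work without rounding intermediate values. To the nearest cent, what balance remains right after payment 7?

€876.78

Monthly rate r = 17.3%/12 = 1.44167% = 0.0144167.
Each month: B ← B·(1+r) − €122.00.
Month 1: interest €23.07; balance after payment €1,501.07.
Month 2: interest €21.64; balance after payment €1,400.71.
Month 3: interest €20.19; balance after payment €1,298.90.
Month 4: interest €18.73; balance after payment €1,195.63.
Month 5: interest €17.24; balance after payment €1,090.86.
Month 6: interest €15.73; balance after payment €984.59.
Month 7: interest €14.19; balance after payment €876.78.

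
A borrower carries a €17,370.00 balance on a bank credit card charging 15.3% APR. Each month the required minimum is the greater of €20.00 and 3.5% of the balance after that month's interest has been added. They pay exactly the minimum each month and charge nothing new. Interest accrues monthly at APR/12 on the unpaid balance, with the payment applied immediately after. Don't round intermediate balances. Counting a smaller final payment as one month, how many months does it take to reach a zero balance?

Monthly rate r = 15.3%/12 = 1.275% = 0.01275.
While 3.5% of the post-interest balance exceeds €20.00, each month B ← (B·(1+r))·(1 − 0.035), i.e. B shrinks by the factor (1+r)·0.965 = 0.9773.
This holds for months 1–150. Entering month 151 the balance is €554.93; 3.5% of the post-interest balance is now below €20.00, so the flat €20.00 minimum applies from here.
From month 151 a fixed €20.00 at rate r clears €554.93 in 35 more payments. Total: 150 + 35 = 185 months.

185 months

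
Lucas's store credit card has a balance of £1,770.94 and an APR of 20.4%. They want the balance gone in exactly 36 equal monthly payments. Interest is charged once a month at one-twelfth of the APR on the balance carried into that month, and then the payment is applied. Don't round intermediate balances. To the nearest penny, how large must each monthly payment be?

Monthly rate r = 20.4%/12 = 1.7% = 0.017.
Level-payment amortization: P = B₀·r / (1 − (1+r)^(−n)) = 1770.94·0.017 / (1 − 1.017^(−36)).
Denominator 1 − (1+r)^(−36) = 0.454938264.
P = 30.106 / 0.454938264 ≈ 66.18.

£66.18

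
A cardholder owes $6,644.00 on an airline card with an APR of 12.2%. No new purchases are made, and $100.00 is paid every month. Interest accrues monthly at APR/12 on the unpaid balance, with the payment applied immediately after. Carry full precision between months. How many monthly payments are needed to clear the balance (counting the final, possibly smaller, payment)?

112 payments

Monthly rate r = 12.2%/12 = 1.01667% = 0.0101667.
Recurrence: B ← B·(1+r) − $100.00.
Month 1: interest $67.55; balance after payment $6,611.55.
Month 2: interest $67.22; balance after payment $6,578.76.
Closed form: n = −ln(1 − rB₀/P)/ln(1+r) = −ln(0.32453)/ln(1.01017) ≈ 111.256, so the balance reaches zero during payment 112.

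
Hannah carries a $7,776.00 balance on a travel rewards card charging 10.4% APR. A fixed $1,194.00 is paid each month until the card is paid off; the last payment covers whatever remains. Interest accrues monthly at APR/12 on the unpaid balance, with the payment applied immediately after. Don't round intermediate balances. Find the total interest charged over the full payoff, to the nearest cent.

$263.71

Monthly rate r = 10.4%/12 = 0.866667% = 0.00866667.
Payoff takes n = ⌈−ln(1 − rB₀/P)/ln(1+r)⌉ = ⌈6.733⌉ = 7 payments; the last is $875.71.
Total paid = 6·$1,194.00 + $875.71 = $8,039.71.
Total interest = total paid − principal = $8,039.71 − $7,776.00 = $263.71.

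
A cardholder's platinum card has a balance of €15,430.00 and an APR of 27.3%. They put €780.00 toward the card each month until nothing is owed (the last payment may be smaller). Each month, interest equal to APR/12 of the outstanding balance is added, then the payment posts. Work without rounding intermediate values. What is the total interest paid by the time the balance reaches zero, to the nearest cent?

€5,304.31

Monthly rate r = 27.3%/12 = 2.275% = 0.02275.
Payoff takes n = ⌈−ln(1 − rB₀/P)/ln(1+r)⌉ = ⌈26.580⌉ = 27 payments; the last is €454.31.
Total paid = 26·€780.00 + €454.31 = €20,734.31.
Total interest = total paid − principal = €20,734.31 − €15,430.00 = €5,304.31.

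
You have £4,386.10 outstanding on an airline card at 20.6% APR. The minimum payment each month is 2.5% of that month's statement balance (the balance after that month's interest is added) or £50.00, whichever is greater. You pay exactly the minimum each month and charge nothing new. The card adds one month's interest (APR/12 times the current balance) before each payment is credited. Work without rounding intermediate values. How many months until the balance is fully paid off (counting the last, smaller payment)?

163 months

Monthly rate r = 20.6%/12 = 1.71667% = 0.0171667.
While 2.5% of the post-interest balance exceeds £50.00, each month B ← (B·(1+r))·(1 − 0.025), i.e. B shrinks by the factor (1+r)·0.975 = 0.99174.
This holds for months 1–97. Entering month 98 the balance is £1,961.38; 2.5% of the post-interest balance is now below £50.00, so the flat £50.00 minimum applies from here.
From month 98 a fixed £50.00 at rate r clears £1,961.38 in 66 more payments. Total: 97 + 66 = 163 months.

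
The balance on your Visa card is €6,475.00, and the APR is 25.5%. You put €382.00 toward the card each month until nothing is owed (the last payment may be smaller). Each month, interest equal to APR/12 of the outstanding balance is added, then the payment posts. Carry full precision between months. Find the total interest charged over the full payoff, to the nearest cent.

€1,638.82

Monthly rate r = 25.5%/12 = 2.125% = 0.02125.
Payoff takes n = ⌈−ln(1 − rB₀/P)/ln(1+r)⌉ = ⌈21.238⌉ = 22 payments; the last is €91.82.
Total paid = 21·€382.00 + €91.82 = €8,113.82.
Total interest = total paid − principal = €8,113.82 − €6,475.00 = €1,638.82.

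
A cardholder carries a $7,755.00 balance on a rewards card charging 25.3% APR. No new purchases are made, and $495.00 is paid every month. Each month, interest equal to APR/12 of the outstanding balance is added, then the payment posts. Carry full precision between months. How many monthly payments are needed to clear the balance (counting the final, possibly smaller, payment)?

20 payments

Monthly rate r = 25.3%/12 = 2.10833% = 0.0210833.
Recurrence: B ← B·(1+r) − $495.00.
Month 1: interest $163.50; balance after payment $7,423.50.
Month 2: interest $156.51; balance after payment $7,085.01.
Closed form: n = −ln(1 − rB₀/P)/ln(1+r) = −ln(0.66969)/ln(1.02108) ≈ 19.216, so the balance reaches zero during payment 20.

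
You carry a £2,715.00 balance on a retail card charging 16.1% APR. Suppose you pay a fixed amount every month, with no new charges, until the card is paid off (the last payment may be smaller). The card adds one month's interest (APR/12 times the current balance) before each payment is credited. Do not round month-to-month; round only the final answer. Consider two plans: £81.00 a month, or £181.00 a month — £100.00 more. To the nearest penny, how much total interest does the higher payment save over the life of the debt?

£578.41

Monthly rate r = 16.1%/12 = 1.34167% = 0.0134167.
At £81.00/mo: n = ⌈−ln(1 − rB₀/P)/ln(1+r)⌉ = 45 payments (last £66.30); total interest = total paid − £2,715.00 = £915.30.
At £181.00/mo: 17 payments (last £155.89); total interest £336.89.
Interest saved = £915.30 − £336.89 = £578.41.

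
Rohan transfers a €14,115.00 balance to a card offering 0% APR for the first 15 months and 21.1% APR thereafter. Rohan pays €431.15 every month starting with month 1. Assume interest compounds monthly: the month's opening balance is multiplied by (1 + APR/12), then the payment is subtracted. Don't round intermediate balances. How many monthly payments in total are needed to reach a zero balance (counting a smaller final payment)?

37 months

Promo months 1–15 at r₀ = 0%/12 = 0; months 16+ at r₁ = 21.1%/12 = 0.0175833.
After month 15 (no interest yet): B = €14,115.00 − 15·€431.15 = €7,647.75.
Then at r₁ with €431.15/mo: n₂ = −ln(1 − r₁·B/P)/ln(1+r₁) ≈ 21.45 → 22 more payments.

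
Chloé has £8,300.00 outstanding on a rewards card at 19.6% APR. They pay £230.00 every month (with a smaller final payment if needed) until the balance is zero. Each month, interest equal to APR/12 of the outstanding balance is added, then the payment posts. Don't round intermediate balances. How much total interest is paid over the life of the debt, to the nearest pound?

Monthly rate r = 19.6%/12 = 1.63333% = 0.0163333.
Payoff takes n = ⌈−ln(1 − rB₀/P)/ln(1+r)⌉ = ⌈54.945⌉ = 55 payments; the last is £217.45.
Total paid = 54·£230.00 + £217.45 = £12,637.45.
Total interest = total paid − principal = £12,637.45 − £8,300.00 = £4,337.45.

£4,337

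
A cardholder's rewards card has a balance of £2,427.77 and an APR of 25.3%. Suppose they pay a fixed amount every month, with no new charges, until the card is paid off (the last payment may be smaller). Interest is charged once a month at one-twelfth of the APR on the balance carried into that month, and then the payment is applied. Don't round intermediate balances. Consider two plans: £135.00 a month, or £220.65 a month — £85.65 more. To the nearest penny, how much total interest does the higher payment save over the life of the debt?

Monthly rate r = 25.3%/12 = 2.10833% = 0.0210833.
At £135.00/mo: n = ⌈−ln(1 − rB₀/P)/ln(1+r)⌉ = 23 payments (last £114.43); total interest = total paid − £2,427.77 = £656.66.
At £220.65/mo: 13 payments (last £143.97); total interest £364.00.
Interest saved = £656.66 − £364.00 = £292.66.

£292.66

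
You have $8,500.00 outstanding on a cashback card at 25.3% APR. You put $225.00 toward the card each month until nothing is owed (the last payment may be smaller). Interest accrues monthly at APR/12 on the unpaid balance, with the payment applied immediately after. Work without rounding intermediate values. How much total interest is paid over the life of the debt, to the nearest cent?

$8,668.68

Monthly rate r = 25.3%/12 = 2.10833% = 0.0210833.
Payoff takes n = ⌈−ln(1 − rB₀/P)/ln(1+r)⌉ = ⌈76.303⌉ = 77 payments; the last is $68.68.
Total paid = 76·$225.00 + $68.68 = $17,168.68.
Total interest = total paid − principal = $17,168.68 − $8,500.00 = $8,668.68.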